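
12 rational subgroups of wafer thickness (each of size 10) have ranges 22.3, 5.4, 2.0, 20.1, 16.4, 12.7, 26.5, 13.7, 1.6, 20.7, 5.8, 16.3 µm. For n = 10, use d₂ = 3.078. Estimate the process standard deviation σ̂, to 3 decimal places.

4.427

R̄ = (22.3 + 5.4 + 2.0 + 20.1 + 16.4 + 12.7 + 26.5 + 13.7 + 1.6 + 20.7 + 5.8 + 16.3) / 12 = 13.6250
σ̂ = R̄ / d₂ = 13.6250 / 3.078 = 4.4266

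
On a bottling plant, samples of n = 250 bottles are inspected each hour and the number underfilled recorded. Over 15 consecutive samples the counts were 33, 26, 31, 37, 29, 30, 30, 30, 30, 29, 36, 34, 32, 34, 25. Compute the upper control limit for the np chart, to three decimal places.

p̄ = Σdᵢ / (k·n) = 466 / (15 × 250) = 0.12427
UCL = np̄ + 3·√(np̄(1−p̄)) = 31.0667 + 3 × √(31.0667×0.87573) = 31.0667 + 3 × 5.2159 = 46.7145

46.715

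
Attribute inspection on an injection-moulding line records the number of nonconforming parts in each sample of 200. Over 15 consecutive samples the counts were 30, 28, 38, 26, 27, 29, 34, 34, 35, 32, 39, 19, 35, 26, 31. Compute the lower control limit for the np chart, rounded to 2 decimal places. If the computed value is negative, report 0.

15.54

p̄ = Σdᵢ / (k·n) = 463 / (15 × 200) = 0.15433
LCL = np̄ − 3·√(np̄(1−p̄)) = 30.8667 − 3 × 5.1091 = 15.5394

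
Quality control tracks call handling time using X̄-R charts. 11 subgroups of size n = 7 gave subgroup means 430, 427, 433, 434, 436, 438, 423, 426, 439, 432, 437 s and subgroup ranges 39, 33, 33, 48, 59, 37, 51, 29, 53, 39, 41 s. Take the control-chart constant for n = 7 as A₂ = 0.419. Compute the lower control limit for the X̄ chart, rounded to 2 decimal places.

X̄̄ = (430 + 427 + 433 + 434 + 436 + 438 + 423 + 426 + 439 + 432 + 437) / 11 = 4755.0000 / 11 = 432.2727
R̄ = (39 + 33 + 33 + 48 + 59 + 37 + 51 + 29 + 53 + 39 + 41) / 11 = 462.0000 / 11 = 42.0000
LCL = X̄̄ − A₂·R̄ = 432.2727 − 0.419 × 42.0000 = 414.6747

414.67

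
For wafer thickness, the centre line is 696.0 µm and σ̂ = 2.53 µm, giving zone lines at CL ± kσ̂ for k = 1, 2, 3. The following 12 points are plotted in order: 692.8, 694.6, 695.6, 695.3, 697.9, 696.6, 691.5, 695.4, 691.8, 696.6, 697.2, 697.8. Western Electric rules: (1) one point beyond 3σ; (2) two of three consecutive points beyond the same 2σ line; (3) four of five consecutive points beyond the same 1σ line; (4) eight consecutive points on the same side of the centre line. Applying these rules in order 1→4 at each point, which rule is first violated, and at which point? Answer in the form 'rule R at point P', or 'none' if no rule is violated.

none

Zone of each point (C = within 1σ̂, B = 1σ̂–2σ̂, A = 2σ̂–3σ̂, * = beyond 3σ̂; sign = side of CL): 1:-B, 2:-C, 3:-C, 4:-C, 5:+C, 6:+C, 7:-B, 8:-C, 9:-B, 10:+C, 11:+C, 12:+C
No rule fires across all 12 points.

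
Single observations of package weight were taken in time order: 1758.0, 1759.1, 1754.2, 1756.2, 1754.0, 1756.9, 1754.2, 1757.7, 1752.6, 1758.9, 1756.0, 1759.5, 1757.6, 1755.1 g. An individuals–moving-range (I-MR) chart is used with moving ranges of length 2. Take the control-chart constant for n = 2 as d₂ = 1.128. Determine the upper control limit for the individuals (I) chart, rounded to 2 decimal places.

1764.92

X̄ = (1758.0 + 1759.1 + 1754.2 + 1756.2 + 1754.0 + 1756.9 + 1754.2 + 1757.7 + 1752.6 + 1758.9 + 1756.0 + 1759.5 + 1757.6 + 1755.1) / 14 = 1756.4286
Moving ranges: 1.1, 4.9, 2.0, 2.2, 2.9, 2.7, 3.5, 5.1, 6.3, 2.9, 3.5, 1.9, 2.5; M̄R̄ = 41.5000 / 13 = 3.1923
UCL = X̄ + 3·M̄R̄/d₂ = 1756.4286 + 3 × 3.1923 / 1.128 = 1764.9188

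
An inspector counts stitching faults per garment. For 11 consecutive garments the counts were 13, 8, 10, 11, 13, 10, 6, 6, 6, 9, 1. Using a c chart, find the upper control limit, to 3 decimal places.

17.178

c̄ = (13 + 8 + 10 + 11 + 13 + 10 + 6 + 6 + 6 + 9 + 1) / 11 = 93 / 11 = 8.4545
UCL = c̄ + 3√c̄ = 8.4545 + 3 × √8.4545 = 8.4545 + 3 × 2.9077 = 17.1776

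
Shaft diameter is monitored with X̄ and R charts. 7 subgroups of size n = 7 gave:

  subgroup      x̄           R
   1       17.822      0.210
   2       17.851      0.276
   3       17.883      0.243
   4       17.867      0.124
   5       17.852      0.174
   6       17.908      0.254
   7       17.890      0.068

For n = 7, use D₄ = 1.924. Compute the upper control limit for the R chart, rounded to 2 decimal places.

R̄ = (0.210 + 0.276 + 0.243 + 0.124 + 0.174 + 0.254 + 0.068) / 7 = 1.3490 / 7 = 0.1927
UCL_R = D₄·R̄ = 1.924 × 0.1927 = 0.3708

0.37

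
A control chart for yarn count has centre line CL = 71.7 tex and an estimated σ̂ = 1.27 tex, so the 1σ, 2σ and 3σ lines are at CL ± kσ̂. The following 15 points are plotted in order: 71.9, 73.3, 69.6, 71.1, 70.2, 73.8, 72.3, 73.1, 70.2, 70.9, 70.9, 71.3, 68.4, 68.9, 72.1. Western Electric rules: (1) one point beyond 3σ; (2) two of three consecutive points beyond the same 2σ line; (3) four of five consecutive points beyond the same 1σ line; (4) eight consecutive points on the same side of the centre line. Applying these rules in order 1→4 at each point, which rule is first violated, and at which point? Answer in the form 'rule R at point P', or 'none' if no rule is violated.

rule 2 at point 14

Zone of each point (C = within 1σ̂, B = 1σ̂–2σ̂, A = 2σ̂–3σ̂, * = beyond 3σ̂; sign = side of CL): 1:+C, 2:+B, 3:-B, 4:-C, 5:-B, 6:+B, 7:+C, 8:+B, 9:-B, 10:-C, 11:-C, 12:-C, 13:-A, 14:-A, 15:+C
Rule 2 (two of three consecutive points beyond the same 2σ limit) is satisfied at point 14.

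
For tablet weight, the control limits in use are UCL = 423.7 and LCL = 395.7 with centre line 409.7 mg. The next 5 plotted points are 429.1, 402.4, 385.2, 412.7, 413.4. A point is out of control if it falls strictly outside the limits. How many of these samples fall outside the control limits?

Compare each point to [395.7, 423.7]: sample 1 = 429.1 > UCL; sample 3 = 385.2 < LCL.

2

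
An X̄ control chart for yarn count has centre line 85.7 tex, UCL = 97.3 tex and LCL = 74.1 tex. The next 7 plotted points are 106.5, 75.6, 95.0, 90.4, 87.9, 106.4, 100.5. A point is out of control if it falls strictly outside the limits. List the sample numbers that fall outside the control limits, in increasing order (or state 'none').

1, 6, 7

Compare each point to [74.1, 97.3]: sample 1 = 106.5 > UCL; sample 6 = 106.4 > UCL; sample 7 = 100.5 > UCL.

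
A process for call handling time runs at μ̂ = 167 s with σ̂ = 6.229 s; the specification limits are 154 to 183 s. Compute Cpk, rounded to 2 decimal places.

0.70

Cpu = (USL − μ̂) / (3σ̂) = (183 − 167) / (3 × 6.229) = 0.8562; Cpl = (μ̂ − LSL) / (3σ̂) = (167 − 154) / (3 × 6.229) = 0.6957; Cpk = min(Cpu, Cpl) = 0.6957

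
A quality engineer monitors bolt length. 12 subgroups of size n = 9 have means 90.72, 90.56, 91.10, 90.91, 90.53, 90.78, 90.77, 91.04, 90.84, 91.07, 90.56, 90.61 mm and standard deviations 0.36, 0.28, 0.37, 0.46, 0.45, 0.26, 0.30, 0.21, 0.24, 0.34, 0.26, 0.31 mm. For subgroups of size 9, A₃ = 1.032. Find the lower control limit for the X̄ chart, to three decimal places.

90.461

X̄̄ = (90.72 + 90.56 + 91.10 + 90.91 + 90.53 + 90.78 + 90.77 + 91.04 + 90.84 + 91.07 + 90.56 + 90.61) / 12 = 90.7908
s̄ = (0.36 + 0.28 + 0.37 + 0.46 + 0.45 + 0.26 + 0.30 + 0.21 + 0.24 + 0.34 + 0.26 + 0.31) / 12 = 0.3200
LCL = X̄̄ − A₃·s̄ = 90.7908 − 1.032 × 0.3200 = 90.4606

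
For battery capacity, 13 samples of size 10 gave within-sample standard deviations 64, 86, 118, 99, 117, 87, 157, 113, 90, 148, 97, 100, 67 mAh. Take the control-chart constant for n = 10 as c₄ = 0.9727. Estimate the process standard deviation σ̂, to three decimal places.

s̄ = (64 + 86 + 118 + 99 + 117 + 87 + 157 + 113 + 90 + 148 + 97 + 100 + 67) / 13 = 103.3077
σ̂ = s̄ / c₄ = 103.3077 / 0.9727 = 106.2071

106.207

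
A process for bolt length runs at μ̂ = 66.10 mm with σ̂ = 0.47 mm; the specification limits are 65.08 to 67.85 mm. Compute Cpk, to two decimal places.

Cpu = (USL − μ̂) / (3σ̂) = (67.85 − 66.10) / (3 × 0.47) = 1.2411; Cpl = (μ̂ − LSL) / (3σ̂) = (66.10 − 65.08) / (3 × 0.47) = 0.7234; Cpk = min(Cpu, Cpl) = 0.7234

0.72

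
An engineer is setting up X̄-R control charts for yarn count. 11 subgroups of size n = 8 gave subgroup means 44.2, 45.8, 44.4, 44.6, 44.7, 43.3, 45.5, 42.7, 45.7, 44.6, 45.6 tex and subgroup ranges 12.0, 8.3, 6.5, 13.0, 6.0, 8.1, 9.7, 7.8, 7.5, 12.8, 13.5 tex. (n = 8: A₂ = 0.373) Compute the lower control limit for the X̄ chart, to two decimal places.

X̄̄ = (44.2 + 45.8 + 44.4 + 44.6 + 44.7 + 43.3 + 45.5 + 42.7 + 45.7 + 44.6 + 45.6) / 11 = 491.1000 / 11 = 44.6455
R̄ = (12.0 + 8.3 + 6.5 + 13.0 + 6.0 + 8.1 + 9.7 + 7.8 + 7.5 + 12.8 + 13.5) / 11 = 105.2000 / 11 = 9.5636
LCL = X̄̄ − A₂·R̄ = 44.6455 − 0.373 × 9.5636 = 41.0782

41.08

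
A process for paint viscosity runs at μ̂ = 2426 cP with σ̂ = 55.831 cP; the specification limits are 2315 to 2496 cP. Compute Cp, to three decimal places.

0.540

Cp = (USL − LSL) / (6σ̂) = (2496 − 2315) / (6 × 55.831) = 181.0000 / 334.9860 = 0.5403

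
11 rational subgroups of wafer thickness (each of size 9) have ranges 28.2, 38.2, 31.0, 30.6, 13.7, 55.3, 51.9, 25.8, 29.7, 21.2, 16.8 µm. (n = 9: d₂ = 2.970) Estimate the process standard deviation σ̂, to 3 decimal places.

10.481

R̄ = (28.2 + 38.2 + 31.0 + 30.6 + 13.7 + 55.3 + 51.9 + 25.8 + 29.7 + 21.2 + 16.8) / 11 = 31.1273
σ̂ = R̄ / d₂ = 31.1273 / 2.970 = 10.4806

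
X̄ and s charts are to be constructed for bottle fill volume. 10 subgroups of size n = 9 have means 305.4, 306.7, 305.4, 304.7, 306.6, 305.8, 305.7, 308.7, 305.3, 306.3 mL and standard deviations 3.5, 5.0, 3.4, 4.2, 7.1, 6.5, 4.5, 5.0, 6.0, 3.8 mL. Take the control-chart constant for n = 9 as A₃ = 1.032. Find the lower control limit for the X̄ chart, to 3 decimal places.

X̄̄ = (305.4 + 306.7 + 305.4 + 304.7 + 306.6 + 305.8 + 305.7 + 308.7 + 305.3 + 306.3) / 10 = 306.0600
s̄ = (3.5 + 5.0 + 3.4 + 4.2 + 7.1 + 6.5 + 4.5 + 5.0 + 6.0 + 3.8) / 10 = 4.9000
LCL = X̄̄ − A₃·s̄ = 306.0600 − 1.032 × 4.9000 = 301.0032

301.003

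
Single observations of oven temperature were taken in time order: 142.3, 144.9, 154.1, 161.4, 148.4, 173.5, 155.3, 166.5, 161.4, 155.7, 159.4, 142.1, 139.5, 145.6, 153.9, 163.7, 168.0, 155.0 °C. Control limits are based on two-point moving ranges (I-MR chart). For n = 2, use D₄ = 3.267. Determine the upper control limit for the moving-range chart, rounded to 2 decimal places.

Moving ranges: 2.6, 9.2, 7.3, 13.0, 25.1, 18.2, 11.2, 5.1, 5.7, 3.7, 17.3, 2.6, 6.1, 8.3, 9.8, 4.3, 13.0; M̄R̄ = 162.5000 / 17 = 9.5588
UCL_MR = D₄·M̄R̄ = 3.267 × 9.5588 = 31.2287

31.23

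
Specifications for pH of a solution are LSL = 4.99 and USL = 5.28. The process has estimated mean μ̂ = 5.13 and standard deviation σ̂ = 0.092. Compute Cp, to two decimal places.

Cp = (USL − LSL) / (6σ̂) = (5.28 − 4.99) / (6 × 0.092) = 0.2900 / 0.5520 = 0.5254

0.53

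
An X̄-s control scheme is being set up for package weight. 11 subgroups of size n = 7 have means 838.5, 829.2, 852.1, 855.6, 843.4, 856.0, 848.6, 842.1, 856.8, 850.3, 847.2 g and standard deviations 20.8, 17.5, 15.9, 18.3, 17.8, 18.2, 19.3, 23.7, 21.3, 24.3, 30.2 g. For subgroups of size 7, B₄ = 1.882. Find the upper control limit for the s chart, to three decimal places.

38.889

s̄ = (20.8 + 17.5 + 15.9 + 18.3 + 17.8 + 18.2 + 19.3 + 23.7 + 21.3 + 24.3 + 30.2) / 11 = 20.6636
UCL_s = B₄·s̄ = 1.882 × 20.6636 = 38.8890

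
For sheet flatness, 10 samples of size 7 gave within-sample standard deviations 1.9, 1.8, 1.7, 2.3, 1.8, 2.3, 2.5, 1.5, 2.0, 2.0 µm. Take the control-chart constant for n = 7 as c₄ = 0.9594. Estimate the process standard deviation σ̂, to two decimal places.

s̄ = (1.9 + 1.8 + 1.7 + 2.3 + 1.8 + 2.3 + 2.5 + 1.5 + 2.0 + 2.0) / 10 = 1.9800
σ̂ = s̄ / c₄ = 1.9800 / 0.9594 = 2.0638

2.06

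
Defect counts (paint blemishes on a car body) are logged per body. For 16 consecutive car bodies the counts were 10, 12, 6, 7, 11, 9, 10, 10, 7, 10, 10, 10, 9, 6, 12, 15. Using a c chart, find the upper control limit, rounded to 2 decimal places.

18.93

c̄ = (10 + 12 + 6 + 7 + 11 + 9 + 10 + 10 + 7 + 10 + 10 + 10 + 9 + 6 + 12 + 15) / 16 = 154 / 16 = 9.6250
UCL = c̄ + 3√c̄ = 9.6250 + 3 × √9.6250 = 9.6250 + 3 × 3.1024 = 18.9323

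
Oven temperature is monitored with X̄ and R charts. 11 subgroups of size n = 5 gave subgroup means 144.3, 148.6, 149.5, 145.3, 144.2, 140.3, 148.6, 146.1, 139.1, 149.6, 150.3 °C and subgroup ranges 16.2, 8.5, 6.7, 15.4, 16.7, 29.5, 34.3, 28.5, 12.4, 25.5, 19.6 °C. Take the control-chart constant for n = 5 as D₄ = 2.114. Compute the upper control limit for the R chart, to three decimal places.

40.992

R̄ = (16.2 + 8.5 + 6.7 + 15.4 + 16.7 + 29.5 + 34.3 + 28.5 + 12.4 + 25.5 + 19.6) / 11 = 213.3000 / 11 = 19.3909
UCL_R = D₄·R̄ = 2.114 × 19.3909 = 40.9924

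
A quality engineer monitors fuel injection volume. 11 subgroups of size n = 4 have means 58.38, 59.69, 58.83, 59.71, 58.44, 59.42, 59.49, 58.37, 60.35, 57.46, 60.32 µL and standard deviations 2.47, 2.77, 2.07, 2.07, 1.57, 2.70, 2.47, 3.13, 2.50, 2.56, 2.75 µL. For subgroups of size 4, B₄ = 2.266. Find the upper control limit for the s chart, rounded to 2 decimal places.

s̄ = (2.47 + 2.77 + 2.07 + 2.07 + 1.57 + 2.70 + 2.47 + 3.13 + 2.50 + 2.56 + 2.75) / 11 = 2.4600
UCL_s = B₄·s̄ = 2.266 × 2.4600 = 5.5744

5.57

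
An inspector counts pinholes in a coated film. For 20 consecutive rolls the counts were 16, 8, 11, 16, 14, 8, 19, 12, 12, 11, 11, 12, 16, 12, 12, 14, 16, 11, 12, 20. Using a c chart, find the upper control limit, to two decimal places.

c̄ = (16 + 8 + 11 + 16 + 14 + 8 + 19 + 12 + 12 + 11 + 11 + 12 + 16 + 12 + 12 + 14 + 16 + 11 + 12 + 20) / 20 = 263 / 20 = 13.1500
UCL = c̄ + 3√c̄ = 13.1500 + 3 × √13.1500 = 13.1500 + 3 × 3.6263 = 24.0289

24.03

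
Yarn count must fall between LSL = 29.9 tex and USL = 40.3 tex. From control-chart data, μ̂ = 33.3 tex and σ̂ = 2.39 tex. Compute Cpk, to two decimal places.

Cpu = (USL − μ̂) / (3σ̂) = (40.3 − 33.3) / (3 × 2.39) = 0.9763; Cpl = (μ̂ − LSL) / (3σ̂) = (33.3 − 29.9) / (3 × 2.39) = 0.4742; Cpk = min(Cpu, Cpl) = 0.4742

0.47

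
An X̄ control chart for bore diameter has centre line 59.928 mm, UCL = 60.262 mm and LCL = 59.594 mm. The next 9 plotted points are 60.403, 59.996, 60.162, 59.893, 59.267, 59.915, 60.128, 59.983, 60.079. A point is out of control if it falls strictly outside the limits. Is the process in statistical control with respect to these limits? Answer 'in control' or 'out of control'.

Compare each point to [59.594, 60.262]: sample 1 = 60.403 > UCL; sample 5 = 59.267 < LCL.

out of control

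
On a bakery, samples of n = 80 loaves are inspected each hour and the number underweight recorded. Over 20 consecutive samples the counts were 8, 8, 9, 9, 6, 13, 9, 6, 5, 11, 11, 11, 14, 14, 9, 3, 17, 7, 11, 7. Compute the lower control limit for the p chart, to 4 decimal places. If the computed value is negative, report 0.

p̄ = Σdᵢ / (k·n) = 188 / (20 × 80) = 0.11750
LCL = p̄ − 3·√(p̄(1−p̄)/n) = 0.11750 − 3 × 0.03600 = 0.00949

0.0095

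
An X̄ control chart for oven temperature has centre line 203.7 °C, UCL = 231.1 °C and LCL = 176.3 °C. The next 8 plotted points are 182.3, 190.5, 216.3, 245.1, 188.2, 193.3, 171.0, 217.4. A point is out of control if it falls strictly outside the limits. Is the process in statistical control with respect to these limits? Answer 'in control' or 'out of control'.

out of control

Compare each point to [176.3, 231.1]: sample 4 = 245.1 > UCL; sample 7 = 171.0 < LCL.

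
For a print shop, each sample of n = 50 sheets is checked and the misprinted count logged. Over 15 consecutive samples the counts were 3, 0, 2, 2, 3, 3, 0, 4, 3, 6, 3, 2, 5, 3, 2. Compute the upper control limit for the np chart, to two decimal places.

p̄ = Σdᵢ / (k·n) = 41 / (15 × 50) = 0.05467
UCL = np̄ + 3·√(np̄(1−p̄)) = 2.7333 + 3 × √(2.7333×0.94533) = 2.7333 + 3 × 1.6075 = 7.5557

7.56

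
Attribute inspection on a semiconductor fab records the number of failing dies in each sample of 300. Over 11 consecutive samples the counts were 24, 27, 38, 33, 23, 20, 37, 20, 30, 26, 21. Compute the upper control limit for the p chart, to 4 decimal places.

p̄ = Σdᵢ / (k·n) = 299 / (11 × 300) = 0.09061
UCL = p̄ + 3·√(p̄(1−p̄)/n) = 0.09061 + 3 × √(0.09061×0.90939/300) = 0.09061 + 3 × 0.01657 = 0.14032

0.1403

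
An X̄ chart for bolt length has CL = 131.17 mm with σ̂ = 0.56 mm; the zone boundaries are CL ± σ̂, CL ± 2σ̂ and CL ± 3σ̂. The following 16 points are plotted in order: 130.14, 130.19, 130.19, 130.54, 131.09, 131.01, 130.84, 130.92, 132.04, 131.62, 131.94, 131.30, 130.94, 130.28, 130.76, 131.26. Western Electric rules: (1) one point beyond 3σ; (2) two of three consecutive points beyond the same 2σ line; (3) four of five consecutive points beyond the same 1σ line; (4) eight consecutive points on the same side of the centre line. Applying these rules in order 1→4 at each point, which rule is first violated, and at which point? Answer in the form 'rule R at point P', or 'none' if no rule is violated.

Zone of each point (C = within 1σ̂, B = 1σ̂–2σ̂, A = 2σ̂–3σ̂, * = beyond 3σ̂; sign = side of CL): 1:-B, 2:-B, 3:-B, 4:-B, 5:-C, 6:-C, 7:-C, 8:-C, 9:+B, 10:+C, 11:+B, 12:+C, 13:-C, 14:-B, 15:-C, 16:+C
Rule 3 (four of five consecutive points beyond the same 1σ limit) is satisfied at point 4.

rule 3 at point 4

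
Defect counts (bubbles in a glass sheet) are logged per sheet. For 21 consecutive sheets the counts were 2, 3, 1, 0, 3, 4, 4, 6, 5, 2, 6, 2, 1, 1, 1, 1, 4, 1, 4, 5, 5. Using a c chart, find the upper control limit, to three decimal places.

8.018

c̄ = (2 + 3 + 1 + 0 + 3 + 4 + 4 + 6 + 5 + 2 + 6 + 2 + 1 + 1 + 1 + 1 + 4 + 1 + 4 + 5 + 5) / 21 = 61 / 21 = 2.9048
UCL = c̄ + 3√c̄ = 2.9048 + 3 × √2.9048 = 2.9048 + 3 × 1.7043 = 8.0178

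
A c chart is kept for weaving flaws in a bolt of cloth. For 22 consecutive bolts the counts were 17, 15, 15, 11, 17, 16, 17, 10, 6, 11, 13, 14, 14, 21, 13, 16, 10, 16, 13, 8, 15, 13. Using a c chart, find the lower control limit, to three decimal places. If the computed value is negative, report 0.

2.585

c̄ = (17 + 15 + 15 + 11 + 17 + 16 + 17 + 10 + 6 + 11 + 13 + 14 + 14 + 21 + 13 + 16 + 10 + 16 + 13 + 8 + 15 + 13) / 22 = 301 / 22 = 13.6818
LCL = c̄ − 3√c̄ = 13.6818 − 3 × 3.6989 = 2.5851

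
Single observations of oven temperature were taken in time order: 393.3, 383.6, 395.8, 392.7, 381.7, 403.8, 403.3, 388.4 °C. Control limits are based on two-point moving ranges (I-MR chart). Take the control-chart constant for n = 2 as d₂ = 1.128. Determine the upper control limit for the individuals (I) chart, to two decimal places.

420.75

X̄ = (393.3 + 383.6 + 395.8 + 392.7 + 381.7 + 403.8 + 403.3 + 388.4) / 8 = 392.8250
Moving ranges: 9.7, 12.2, 3.1, 11.0, 22.1, 0.5, 14.9; M̄R̄ = 73.5000 / 7 = 10.5000
UCL = X̄ + 3·M̄R̄/d₂ = 392.8250 + 3 × 10.5000 / 1.128 = 420.7505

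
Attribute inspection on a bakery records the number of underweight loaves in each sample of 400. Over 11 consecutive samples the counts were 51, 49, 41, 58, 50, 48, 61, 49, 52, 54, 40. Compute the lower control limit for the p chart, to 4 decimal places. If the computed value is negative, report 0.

0.0760

p̄ = Σdᵢ / (k·n) = 553 / (11 × 400) = 0.12568
LCL = p̄ − 3·√(p̄(1−p̄)/n) = 0.12568 − 3 × 0.01657 = 0.07596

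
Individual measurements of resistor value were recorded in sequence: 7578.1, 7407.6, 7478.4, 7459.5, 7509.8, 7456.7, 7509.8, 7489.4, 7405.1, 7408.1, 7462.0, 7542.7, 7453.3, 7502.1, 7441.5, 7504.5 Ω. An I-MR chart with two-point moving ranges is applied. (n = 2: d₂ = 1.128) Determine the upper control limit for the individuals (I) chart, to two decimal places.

X̄ = (7578.1 + 7407.6 + 7478.4 + 7459.5 + 7509.8 + 7456.7 + 7509.8 + 7489.4 + 7405.1 + 7408.1 + 7462.0 + 7542.7 + 7453.3 + 7502.1 + 7441.5 + 7504.5) / 16 = 7475.5375
Moving ranges: 170.5, 70.8, 18.9, 50.3, 53.1, 53.1, 20.4, 84.3, 3.0, 53.9, 80.7, 89.4, 48.8, 60.6, 63.0; M̄R̄ = 920.8000 / 15 = 61.3867
UCL = X̄ + 3·M̄R̄/d₂ = 7475.5375 + 3 × 61.3867 / 1.128 = 7638.7999

7638.80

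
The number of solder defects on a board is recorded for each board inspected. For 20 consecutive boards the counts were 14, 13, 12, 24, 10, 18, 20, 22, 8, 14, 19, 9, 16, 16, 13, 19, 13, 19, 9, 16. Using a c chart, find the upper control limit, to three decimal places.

26.896

c̄ = (14 + 13 + 12 + 24 + 10 + 18 + 20 + 22 + 8 + 14 + 19 + 9 + 16 + 16 + 13 + 19 + 13 + 19 + 9 + 16) / 20 = 304 / 20 = 15.2000
UCL = c̄ + 3√c̄ = 15.2000 + 3 × √15.2000 = 15.2000 + 3 × 3.8987 = 26.8962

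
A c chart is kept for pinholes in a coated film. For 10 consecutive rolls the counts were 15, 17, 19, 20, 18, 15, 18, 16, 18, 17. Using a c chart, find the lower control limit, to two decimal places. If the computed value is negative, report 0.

4.82

c̄ = (15 + 17 + 19 + 20 + 18 + 15 + 18 + 16 + 18 + 17) / 10 = 173 / 10 = 17.3000
LCL = c̄ − 3√c̄ = 17.3000 − 3 × 4.1593 = 4.8220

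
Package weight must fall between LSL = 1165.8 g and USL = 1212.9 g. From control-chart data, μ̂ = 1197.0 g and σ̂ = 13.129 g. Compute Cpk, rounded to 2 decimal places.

0.40

Cpu = (USL − μ̂) / (3σ̂) = (1212.9 − 1197.0) / (3 × 13.129) = 0.4037; Cpl = (μ̂ − LSL) / (3σ̂) = (1197.0 − 1165.8) / (3 × 13.129) = 0.7921; Cpk = min(Cpu, Cpl) = 0.4037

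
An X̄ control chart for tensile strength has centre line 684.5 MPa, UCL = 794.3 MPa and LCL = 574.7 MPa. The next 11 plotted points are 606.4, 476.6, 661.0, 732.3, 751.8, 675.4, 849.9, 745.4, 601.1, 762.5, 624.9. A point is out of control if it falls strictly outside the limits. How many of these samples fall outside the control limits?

Compare each point to [574.7, 794.3]: sample 2 = 476.6 < LCL; sample 7 = 849.9 > UCL.

2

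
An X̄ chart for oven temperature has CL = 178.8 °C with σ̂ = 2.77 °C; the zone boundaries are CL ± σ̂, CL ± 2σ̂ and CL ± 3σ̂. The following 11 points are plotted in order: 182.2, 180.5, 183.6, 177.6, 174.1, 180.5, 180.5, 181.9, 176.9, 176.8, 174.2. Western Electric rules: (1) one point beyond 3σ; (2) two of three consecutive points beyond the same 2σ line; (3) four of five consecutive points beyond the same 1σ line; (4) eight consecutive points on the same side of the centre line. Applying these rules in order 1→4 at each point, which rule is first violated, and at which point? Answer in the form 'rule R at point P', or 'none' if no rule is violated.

none

Zone of each point (C = within 1σ̂, B = 1σ̂–2σ̂, A = 2σ̂–3σ̂, * = beyond 3σ̂; sign = side of CL): 1:+B, 2:+C, 3:+B, 4:-C, 5:-B, 6:+C, 7:+C, 8:+B, 9:-C, 10:-C, 11:-B
No rule fires across all 11 points.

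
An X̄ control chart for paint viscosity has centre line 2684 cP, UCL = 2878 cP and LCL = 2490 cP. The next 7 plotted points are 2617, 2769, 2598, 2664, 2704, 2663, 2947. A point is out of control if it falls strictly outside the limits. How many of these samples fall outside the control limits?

Compare each point to [2490, 2878]: sample 7 = 2947 > UCL.

1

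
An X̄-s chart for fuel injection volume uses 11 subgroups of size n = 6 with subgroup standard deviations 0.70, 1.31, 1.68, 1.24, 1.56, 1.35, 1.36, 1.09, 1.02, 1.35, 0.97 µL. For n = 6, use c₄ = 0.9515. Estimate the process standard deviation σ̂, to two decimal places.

1.30

s̄ = (0.70 + 1.31 + 1.68 + 1.24 + 1.56 + 1.35 + 1.36 + 1.09 + 1.02 + 1.35 + 0.97) / 11 = 1.2391
σ̂ = s̄ / c₄ = 1.2391 / 0.9515 = 1.3023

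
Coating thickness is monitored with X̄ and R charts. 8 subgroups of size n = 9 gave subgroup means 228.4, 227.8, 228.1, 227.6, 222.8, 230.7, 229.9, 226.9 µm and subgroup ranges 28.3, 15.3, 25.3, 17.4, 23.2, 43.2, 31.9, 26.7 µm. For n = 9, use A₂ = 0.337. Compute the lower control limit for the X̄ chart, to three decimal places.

X̄̄ = (228.4 + 227.8 + 228.1 + 227.6 + 222.8 + 230.7 + 229.9 + 226.9) / 8 = 1822.2000 / 8 = 227.7750
R̄ = (28.3 + 15.3 + 25.3 + 17.4 + 23.2 + 43.2 + 31.9 + 26.7) / 8 = 211.3000 / 8 = 26.4125
LCL = X̄̄ − A₂·R̄ = 227.7750 − 0.337 × 26.4125 = 218.8740

218.874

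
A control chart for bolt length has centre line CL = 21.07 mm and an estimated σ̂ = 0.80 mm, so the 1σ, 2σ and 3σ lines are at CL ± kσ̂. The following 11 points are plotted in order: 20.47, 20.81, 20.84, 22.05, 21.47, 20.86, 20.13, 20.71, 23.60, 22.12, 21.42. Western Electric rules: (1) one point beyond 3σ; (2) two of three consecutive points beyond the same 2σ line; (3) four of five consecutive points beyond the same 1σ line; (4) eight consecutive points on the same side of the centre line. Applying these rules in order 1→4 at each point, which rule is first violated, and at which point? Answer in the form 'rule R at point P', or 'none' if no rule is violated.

Zone of each point (C = within 1σ̂, B = 1σ̂–2σ̂, A = 2σ̂–3σ̂, * = beyond 3σ̂; sign = side of CL): 1:-C, 2:-C, 3:-C, 4:+B, 5:+C, 6:-C, 7:-B, 8:-C, 9:+*, 10:+B, 11:+C
Rule 1 (one point beyond the 3σ limits) is satisfied at point 9.

rule 1 at point 9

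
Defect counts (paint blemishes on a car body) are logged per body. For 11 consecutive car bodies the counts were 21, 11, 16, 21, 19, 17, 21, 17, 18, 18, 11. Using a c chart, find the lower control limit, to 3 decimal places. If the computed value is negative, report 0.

c̄ = (21 + 11 + 16 + 21 + 19 + 17 + 21 + 17 + 18 + 18 + 11) / 11 = 190 / 11 = 17.2727
LCL = c̄ − 3√c̄ = 17.2727 − 3 × 4.1560 = 4.8046

4.805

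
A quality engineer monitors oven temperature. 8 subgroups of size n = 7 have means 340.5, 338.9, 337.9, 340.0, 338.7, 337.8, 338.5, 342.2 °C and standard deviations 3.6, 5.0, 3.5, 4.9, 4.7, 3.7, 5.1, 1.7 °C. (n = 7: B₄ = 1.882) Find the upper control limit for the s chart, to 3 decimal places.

s̄ = (3.6 + 5.0 + 3.5 + 4.9 + 4.7 + 3.7 + 5.1 + 1.7) / 8 = 4.0250
UCL_s = B₄·s̄ = 1.882 × 4.0250 = 7.5751

7.575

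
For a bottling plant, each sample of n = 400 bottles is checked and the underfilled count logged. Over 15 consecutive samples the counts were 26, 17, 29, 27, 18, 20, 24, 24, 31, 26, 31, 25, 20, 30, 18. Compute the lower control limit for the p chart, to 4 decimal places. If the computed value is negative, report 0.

0.0251

p̄ = Σdᵢ / (k·n) = 366 / (15 × 400) = 0.06100
LCL = p̄ − 3·√(p̄(1−p̄)/n) = 0.06100 − 3 × 0.01197 = 0.02510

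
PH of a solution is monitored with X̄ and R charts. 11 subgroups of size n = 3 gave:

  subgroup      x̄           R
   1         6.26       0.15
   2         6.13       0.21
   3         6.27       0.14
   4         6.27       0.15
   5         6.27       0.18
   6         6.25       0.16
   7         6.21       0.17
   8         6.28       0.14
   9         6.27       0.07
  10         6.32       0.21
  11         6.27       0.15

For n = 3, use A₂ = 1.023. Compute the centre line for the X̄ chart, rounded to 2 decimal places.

X̄̄ = (6.26 + 6.13 + 6.27 + 6.27 + 6.27 + 6.25 + 6.21 + 6.28 + 6.27 + 6.32 + 6.27) / 11 = 68.8000 / 11 = 6.2545
CL = X̄̄ = 6.2545

6.25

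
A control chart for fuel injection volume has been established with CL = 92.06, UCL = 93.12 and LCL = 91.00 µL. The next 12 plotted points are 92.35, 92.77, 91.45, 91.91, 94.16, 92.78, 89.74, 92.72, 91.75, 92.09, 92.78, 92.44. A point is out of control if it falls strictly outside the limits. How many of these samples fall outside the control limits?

2

Compare each point to [91.00, 93.12]: sample 5 = 94.16 > UCL; sample 7 = 89.74 < LCL.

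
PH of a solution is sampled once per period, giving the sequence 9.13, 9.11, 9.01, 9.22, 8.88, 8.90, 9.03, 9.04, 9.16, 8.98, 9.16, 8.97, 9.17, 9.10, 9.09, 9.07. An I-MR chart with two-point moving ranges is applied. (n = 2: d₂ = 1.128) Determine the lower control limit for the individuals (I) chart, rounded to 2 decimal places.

X̄ = (9.13 + 9.11 + 9.01 + 9.22 + 8.88 + 8.90 + 9.03 + 9.04 + 9.16 + 8.98 + 9.16 + 8.97 + 9.17 + 9.10 + 9.09 + 9.07) / 16 = 9.0638
Moving ranges: 0.02, 0.10, 0.21, 0.34, 0.02, 0.13, 0.01, 0.12, 0.18, 0.18, 0.19, 0.20, 0.07, 0.01, 0.02; M̄R̄ = 1.8000 / 15 = 0.1200
LCL = X̄ − 3·M̄R̄/d₂ = 9.0638 − 3 × 0.1200 / 1.128 = 8.7446

8.74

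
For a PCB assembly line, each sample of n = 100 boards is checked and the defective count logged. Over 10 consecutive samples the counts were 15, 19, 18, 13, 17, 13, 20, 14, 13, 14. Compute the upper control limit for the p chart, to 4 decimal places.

p̄ = Σdᵢ / (k·n) = 156 / (10 × 100) = 0.15600
UCL = p̄ + 3·√(p̄(1−p̄)/n) = 0.15600 + 3 × √(0.15600×0.84400/100) = 0.15600 + 3 × 0.03629 = 0.26486

0.2649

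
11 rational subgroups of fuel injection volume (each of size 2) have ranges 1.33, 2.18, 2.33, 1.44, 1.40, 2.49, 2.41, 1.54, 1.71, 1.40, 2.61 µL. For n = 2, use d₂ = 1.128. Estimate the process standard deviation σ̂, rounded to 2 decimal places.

R̄ = (1.33 + 2.18 + 2.33 + 1.44 + 1.40 + 2.49 + 2.41 + 1.54 + 1.71 + 1.40 + 2.61) / 11 = 1.8945
σ̂ = R̄ / d₂ = 1.8945 / 1.128 = 1.6796

1.68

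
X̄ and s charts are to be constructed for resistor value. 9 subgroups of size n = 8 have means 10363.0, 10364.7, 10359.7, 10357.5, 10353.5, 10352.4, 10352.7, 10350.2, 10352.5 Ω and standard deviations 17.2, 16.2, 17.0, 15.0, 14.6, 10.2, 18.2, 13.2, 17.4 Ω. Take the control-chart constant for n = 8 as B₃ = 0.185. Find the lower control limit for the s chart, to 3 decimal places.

s̄ = (17.2 + 16.2 + 17.0 + 15.0 + 14.6 + 10.2 + 18.2 + 13.2 + 17.4) / 9 = 15.4444
LCL_s = B₃·s̄ = 0.185 × 15.4444 = 2.8572

2.857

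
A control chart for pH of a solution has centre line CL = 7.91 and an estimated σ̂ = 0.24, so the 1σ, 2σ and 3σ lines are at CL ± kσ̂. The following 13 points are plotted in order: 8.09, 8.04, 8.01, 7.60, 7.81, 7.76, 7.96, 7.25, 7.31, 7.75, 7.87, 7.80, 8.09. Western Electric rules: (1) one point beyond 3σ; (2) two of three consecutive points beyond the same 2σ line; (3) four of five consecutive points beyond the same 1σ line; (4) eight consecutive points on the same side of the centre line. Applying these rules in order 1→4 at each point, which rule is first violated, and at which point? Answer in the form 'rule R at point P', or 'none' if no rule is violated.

rule 2 at point 9

Zone of each point (C = within 1σ̂, B = 1σ̂–2σ̂, A = 2σ̂–3σ̂, * = beyond 3σ̂; sign = side of CL): 1:+C, 2:+C, 3:+C, 4:-B, 5:-C, 6:-C, 7:+C, 8:-A, 9:-A, 10:-C, 11:-C, 12:-C, 13:+C
Rule 2 (two of three consecutive points beyond the same 2σ limit) is satisfied at point 9.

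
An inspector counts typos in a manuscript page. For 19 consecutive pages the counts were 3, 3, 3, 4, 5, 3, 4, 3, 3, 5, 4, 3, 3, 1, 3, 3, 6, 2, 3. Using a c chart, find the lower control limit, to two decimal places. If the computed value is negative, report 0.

0.00

c̄ = (3 + 3 + 3 + 4 + 5 + 3 + 4 + 3 + 3 + 5 + 4 + 3 + 3 + 1 + 3 + 3 + 6 + 2 + 3) / 19 = 64 / 19 = 3.3684
LCL = c̄ − 3√c̄ = 3.3684 − 3 × 1.8353 = -2.1376 → 0 (cannot be negative)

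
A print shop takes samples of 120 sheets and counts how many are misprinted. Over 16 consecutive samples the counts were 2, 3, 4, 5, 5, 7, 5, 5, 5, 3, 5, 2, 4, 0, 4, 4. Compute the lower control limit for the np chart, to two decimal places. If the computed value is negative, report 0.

0.00

p̄ = Σdᵢ / (k·n) = 63 / (16 × 120) = 0.03281
LCL = np̄ − 3·√(np̄(1−p̄)) = 3.9375 − 3 × 1.9515 = -1.9170 → 0 (negative, so LCL = 0)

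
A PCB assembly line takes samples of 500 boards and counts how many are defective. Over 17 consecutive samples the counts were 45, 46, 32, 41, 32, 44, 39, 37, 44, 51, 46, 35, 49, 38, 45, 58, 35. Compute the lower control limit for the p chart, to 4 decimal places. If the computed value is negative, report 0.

p̄ = Σdᵢ / (k·n) = 717 / (17 × 500) = 0.08435
LCL = p̄ − 3·√(p̄(1−p̄)/n) = 0.08435 − 3 × 0.01243 = 0.04707

0.0471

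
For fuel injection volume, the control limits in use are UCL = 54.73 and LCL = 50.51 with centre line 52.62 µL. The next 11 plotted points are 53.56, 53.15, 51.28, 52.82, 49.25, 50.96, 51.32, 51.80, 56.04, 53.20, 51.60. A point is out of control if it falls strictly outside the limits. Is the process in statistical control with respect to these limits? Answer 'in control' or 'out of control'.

out of control

Compare each point to [50.51, 54.73]: sample 5 = 49.25 < LCL; sample 9 = 56.04 > UCL.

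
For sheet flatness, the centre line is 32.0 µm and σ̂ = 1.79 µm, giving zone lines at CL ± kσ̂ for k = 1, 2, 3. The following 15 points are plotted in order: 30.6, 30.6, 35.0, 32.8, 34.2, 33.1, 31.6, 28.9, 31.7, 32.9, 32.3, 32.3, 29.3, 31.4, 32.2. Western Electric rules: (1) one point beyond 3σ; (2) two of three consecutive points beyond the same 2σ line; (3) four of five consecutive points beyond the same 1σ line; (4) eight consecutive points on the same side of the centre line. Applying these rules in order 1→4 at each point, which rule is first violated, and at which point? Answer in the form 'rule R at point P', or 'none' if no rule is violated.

Zone of each point (C = within 1σ̂, B = 1σ̂–2σ̂, A = 2σ̂–3σ̂, * = beyond 3σ̂; sign = side of CL): 1:-C, 2:-C, 3:+B, 4:+C, 5:+B, 6:+C, 7:-C, 8:-B, 9:-C, 10:+C, 11:+C, 12:+C, 13:-B, 14:-C, 15:+C
No rule fires across all 15 points.

none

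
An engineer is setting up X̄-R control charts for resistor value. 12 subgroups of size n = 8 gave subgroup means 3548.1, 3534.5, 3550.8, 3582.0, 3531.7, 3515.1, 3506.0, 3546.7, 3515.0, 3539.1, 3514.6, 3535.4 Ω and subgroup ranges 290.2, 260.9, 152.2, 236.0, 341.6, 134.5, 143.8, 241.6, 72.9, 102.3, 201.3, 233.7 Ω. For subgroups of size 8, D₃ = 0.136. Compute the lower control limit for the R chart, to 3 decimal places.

R̄ = (290.2 + 260.9 + 152.2 + 236.0 + 341.6 + 134.5 + 143.8 + 241.6 + 72.9 + 102.3 + 201.3 + 233.7) / 12 = 2411.0000 / 12 = 200.9167
LCL_R = D₃·R̄ = 0.136 × 200.9167 = 27.3247

27.325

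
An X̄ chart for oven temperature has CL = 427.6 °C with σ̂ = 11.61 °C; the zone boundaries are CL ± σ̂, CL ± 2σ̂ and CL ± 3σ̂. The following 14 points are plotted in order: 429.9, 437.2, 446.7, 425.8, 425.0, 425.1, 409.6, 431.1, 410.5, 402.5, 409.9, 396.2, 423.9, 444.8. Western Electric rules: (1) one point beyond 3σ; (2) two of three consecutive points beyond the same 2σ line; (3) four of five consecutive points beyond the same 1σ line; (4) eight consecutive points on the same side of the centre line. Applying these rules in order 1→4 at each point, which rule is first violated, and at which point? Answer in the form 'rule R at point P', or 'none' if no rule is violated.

rule 3 at point 11

Zone of each point (C = within 1σ̂, B = 1σ̂–2σ̂, A = 2σ̂–3σ̂, * = beyond 3σ̂; sign = side of CL): 1:+C, 2:+C, 3:+B, 4:-C, 5:-C, 6:-C, 7:-B, 8:+C, 9:-B, 10:-A, 11:-B, 12:-A, 13:-C, 14:+B
Rule 3 (four of five consecutive points beyond the same 1σ limit) is satisfied at point 11.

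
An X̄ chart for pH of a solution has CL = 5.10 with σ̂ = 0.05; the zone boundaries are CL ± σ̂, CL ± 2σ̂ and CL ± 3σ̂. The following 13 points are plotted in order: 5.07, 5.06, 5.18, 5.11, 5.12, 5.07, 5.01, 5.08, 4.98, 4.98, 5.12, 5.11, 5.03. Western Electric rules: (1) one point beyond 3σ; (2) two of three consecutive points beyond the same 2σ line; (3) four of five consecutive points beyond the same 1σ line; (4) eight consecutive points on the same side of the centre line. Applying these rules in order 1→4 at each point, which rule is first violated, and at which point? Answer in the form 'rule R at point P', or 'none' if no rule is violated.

Zone of each point (C = within 1σ̂, B = 1σ̂–2σ̂, A = 2σ̂–3σ̂, * = beyond 3σ̂; sign = side of CL): 1:-C, 2:-C, 3:+B, 4:+C, 5:+C, 6:-C, 7:-B, 8:-C, 9:-A, 10:-A, 11:+C, 12:+C, 13:-B
Rule 2 (two of three consecutive points beyond the same 2σ limit) is satisfied at point 10.

rule 2 at point 10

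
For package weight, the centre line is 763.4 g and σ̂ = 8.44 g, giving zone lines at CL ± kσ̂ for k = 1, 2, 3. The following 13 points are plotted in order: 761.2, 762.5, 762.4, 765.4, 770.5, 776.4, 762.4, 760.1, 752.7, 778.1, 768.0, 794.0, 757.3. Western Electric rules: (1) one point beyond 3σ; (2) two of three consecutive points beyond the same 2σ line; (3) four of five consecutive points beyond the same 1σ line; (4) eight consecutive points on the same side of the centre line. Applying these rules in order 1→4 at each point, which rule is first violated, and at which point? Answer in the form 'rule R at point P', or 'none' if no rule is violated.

Zone of each point (C = within 1σ̂, B = 1σ̂–2σ̂, A = 2σ̂–3σ̂, * = beyond 3σ̂; sign = side of CL): 1:-C, 2:-C, 3:-C, 4:+C, 5:+C, 6:+B, 7:-C, 8:-C, 9:-B, 10:+B, 11:+C, 12:+*, 13:-C
Rule 1 (one point beyond the 3σ limits) is satisfied at point 12.

rule 1 at point 12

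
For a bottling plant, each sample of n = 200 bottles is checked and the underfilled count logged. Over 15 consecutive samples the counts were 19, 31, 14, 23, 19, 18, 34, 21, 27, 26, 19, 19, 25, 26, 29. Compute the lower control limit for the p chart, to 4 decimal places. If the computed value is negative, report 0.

p̄ = Σdᵢ / (k·n) = 350 / (15 × 200) = 0.11667
LCL = p̄ − 3·√(p̄(1−p̄)/n) = 0.11667 − 3 × 0.02270 = 0.04857

0.0486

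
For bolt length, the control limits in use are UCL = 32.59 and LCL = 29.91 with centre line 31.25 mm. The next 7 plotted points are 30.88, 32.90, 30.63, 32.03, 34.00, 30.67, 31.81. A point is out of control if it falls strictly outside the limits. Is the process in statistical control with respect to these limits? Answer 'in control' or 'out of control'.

out of control

Compare each point to [29.91, 32.59]: sample 2 = 32.90 > UCL; sample 5 = 34.00 > UCL.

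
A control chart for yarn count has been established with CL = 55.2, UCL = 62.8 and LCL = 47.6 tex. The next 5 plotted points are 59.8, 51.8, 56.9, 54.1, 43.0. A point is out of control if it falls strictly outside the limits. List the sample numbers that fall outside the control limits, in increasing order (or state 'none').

Compare each point to [47.6, 62.8]: sample 5 = 43.0 < LCL.

5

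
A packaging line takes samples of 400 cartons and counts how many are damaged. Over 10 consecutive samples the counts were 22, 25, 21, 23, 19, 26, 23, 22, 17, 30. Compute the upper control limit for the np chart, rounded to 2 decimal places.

36.71

p̄ = Σdᵢ / (k·n) = 228 / (10 × 400) = 0.05700
UCL = np̄ + 3·√(np̄(1−p̄)) = 22.8000 + 3 × √(22.8000×0.94300) = 22.8000 + 3 × 4.6369 = 36.7106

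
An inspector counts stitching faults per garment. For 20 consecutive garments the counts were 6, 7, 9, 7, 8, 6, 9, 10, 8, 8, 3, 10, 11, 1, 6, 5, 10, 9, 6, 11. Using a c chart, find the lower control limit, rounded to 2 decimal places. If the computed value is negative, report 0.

c̄ = (6 + 7 + 9 + 7 + 8 + 6 + 9 + 10 + 8 + 8 + 3 + 10 + 11 + 1 + 6 + 5 + 10 + 9 + 6 + 11) / 20 = 150 / 20 = 7.5000
LCL = c̄ − 3√c̄ = 7.5000 − 3 × 2.7386 = -0.7158 → 0 (cannot be negative)

0.00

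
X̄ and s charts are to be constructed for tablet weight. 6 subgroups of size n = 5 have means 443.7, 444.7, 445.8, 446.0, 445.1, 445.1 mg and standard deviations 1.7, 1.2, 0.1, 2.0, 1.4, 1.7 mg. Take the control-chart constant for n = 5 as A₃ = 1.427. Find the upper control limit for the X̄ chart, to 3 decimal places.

446.993

X̄̄ = (443.7 + 444.7 + 445.8 + 446.0 + 445.1 + 445.1) / 6 = 445.0667
s̄ = (1.7 + 1.2 + 0.1 + 2.0 + 1.4 + 1.7) / 6 = 1.3500
UCL = X̄̄ + A₃·s̄ = 445.0667 + 1.427 × 1.3500 = 446.9931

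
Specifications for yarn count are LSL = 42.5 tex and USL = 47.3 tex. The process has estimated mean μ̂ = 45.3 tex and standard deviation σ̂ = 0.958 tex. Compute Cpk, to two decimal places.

0.70

Cpu = (USL − μ̂) / (3σ̂) = (47.3 − 45.3) / (3 × 0.958) = 0.6959; Cpl = (μ̂ − LSL) / (3σ̂) = (45.3 − 42.5) / (3 × 0.958) = 0.9743; Cpk = min(Cpu, Cpl) = 0.6959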